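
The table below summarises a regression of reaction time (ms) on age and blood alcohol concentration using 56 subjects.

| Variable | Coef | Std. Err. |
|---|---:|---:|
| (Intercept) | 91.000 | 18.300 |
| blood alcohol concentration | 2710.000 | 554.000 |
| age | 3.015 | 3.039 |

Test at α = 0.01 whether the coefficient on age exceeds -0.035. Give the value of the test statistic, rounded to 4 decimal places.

Read off: b = 3.015, SE = 3.039 for age.
H₀: β₁ = -0.035 vs H₁: β₁ > -0.035.
t = (3.015 − (-0.035)) / 3.039 = 1.0036.
df = n − k − 1 = 56 − 2 − 1 = 53.
One-sided p ≈ 0.1601, which is ≥ 0.01, so fail to reject H₀.
The data do not give significant evidence that the true slope on age exceeds -0.035 ms per unit, holding the other predictors fixed.

t = 1.0036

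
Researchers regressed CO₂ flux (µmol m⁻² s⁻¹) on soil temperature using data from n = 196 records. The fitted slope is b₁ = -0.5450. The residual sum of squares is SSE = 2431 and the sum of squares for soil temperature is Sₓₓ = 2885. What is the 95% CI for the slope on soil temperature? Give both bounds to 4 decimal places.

(-0.6750, -0.4150)

MSE = SSE/(n − 2) = 2431/194 = 12.5309.
SE(b₁) = √(MSE/Sₓₓ) = √(12.5309/2885) = 0.0659051.
df = n − 2 = 194.
t* = t_{0.025, 194} = 1.972268.
Margin = t* × SE = 1.972268 × 0.0659051 = 0.129982.
CI: -0.5450 ± 0.129982 → (-0.6750, -0.4150).
With 95% confidence, each one-unit increase in soil temperature is associated with a change of between -0.6750 and -0.4150 µmol m⁻² s⁻¹ in CO₂ flux.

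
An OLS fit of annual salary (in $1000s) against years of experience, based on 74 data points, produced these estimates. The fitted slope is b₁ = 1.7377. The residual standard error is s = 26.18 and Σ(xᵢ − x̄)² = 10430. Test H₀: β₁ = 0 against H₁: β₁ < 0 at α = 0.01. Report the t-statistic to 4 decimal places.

t = 6.7787

SE(b₁) = s/√Sₓₓ = 26.18/√10430 = 0.256347.
t = 1.7377 / 0.256347 = 6.7787.
df = n − 2 = 72.
One-sided p ≈ 1.0000, which is ≥ 0.01, so fail to reject H₀.
The data do not give significant evidence that the true slope on years of experience is negative.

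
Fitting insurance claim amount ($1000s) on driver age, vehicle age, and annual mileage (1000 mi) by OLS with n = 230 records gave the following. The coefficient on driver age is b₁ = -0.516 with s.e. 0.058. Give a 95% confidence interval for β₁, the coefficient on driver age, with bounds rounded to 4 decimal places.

(-0.6303, -0.4017)

df = n − k − 1 = 230 − 3 − 1 = 226.
t* = t_{0.025, 226} = 1.970516.
Margin = t* × SE = 1.970516 × 0.058 = 0.114290.
CI: -0.516 ± 0.114290 → (-0.6303, -0.4017).
With 95% confidence, each one-unit increase in driver age is associated with a change of between -0.6303 and -0.4017 $1000s in insurance claim amount, holding the other predictors fixed.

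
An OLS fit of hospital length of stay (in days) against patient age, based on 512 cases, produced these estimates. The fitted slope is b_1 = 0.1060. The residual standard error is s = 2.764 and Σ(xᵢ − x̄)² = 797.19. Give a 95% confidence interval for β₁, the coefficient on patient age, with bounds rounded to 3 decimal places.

SE(b_1) = s/√Sₓₓ = 2.764/√797.19 = 0.0978942.
df = n − 2 = 510.
t* = t_{0.025, 510} = 1.964626.
Margin = t* × SE = 1.964626 × 0.0978942 = 0.19233.
CI: 0.1060 ± 0.19233 → (-0.086, 0.298).
With 95% confidence, each one-unit increase in patient age is associated with a change of between -0.086 and 0.298 days in hospital length of stay.

(-0.086, 0.298)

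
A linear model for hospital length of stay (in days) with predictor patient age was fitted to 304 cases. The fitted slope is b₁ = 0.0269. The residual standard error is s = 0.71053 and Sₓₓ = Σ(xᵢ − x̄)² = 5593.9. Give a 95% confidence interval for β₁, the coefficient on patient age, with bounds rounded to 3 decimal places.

(0.008, 0.046)

SE(b₁) = s/√Sₓₓ = 0.71053/√5593.9 = 0.00950003.
df = n − 2 = 302.
t* = t_{0.025, 302} = 1.96785.
Margin = t* × SE = 1.96785 × 0.00950003 = 0.01869.
CI: 0.0269 ± 0.01869 → (0.008, 0.046).
With 95% confidence, each one-unit increase in patient age is associated with a change of between 0.008 and 0.046 days in hospital length of stay.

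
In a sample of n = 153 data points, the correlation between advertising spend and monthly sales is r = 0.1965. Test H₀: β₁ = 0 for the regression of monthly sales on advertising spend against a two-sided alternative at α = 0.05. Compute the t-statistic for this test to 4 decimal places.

t = r·√(n − 2)/√(1 − r²) = 0.1965·√151/√0.961388 = 2.4626.
df = n − 2 = 151.
Two-sided p ≈ 0.0149, which is < 0.05, so reject H₀.
There is evidence of a linear association between advertising spend and monthly sales.

t = 2.4626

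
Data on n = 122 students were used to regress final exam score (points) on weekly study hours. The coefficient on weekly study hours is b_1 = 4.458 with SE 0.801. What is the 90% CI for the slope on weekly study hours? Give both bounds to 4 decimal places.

(3.1302, 5.7858)

df = n − 2 = 122 − 2 = 120.
t* = t_{0.05, 120} = 1.657651.
Margin = t* × SE = 1.657651 × 0.801 = 1.327778.
CI: 4.458 ± 1.327778 → (3.1302, 5.7858).
With 90% confidence, each one-unit increase in weekly study hours is associated with a change of between 3.1302 and 5.7858 points in final exam score.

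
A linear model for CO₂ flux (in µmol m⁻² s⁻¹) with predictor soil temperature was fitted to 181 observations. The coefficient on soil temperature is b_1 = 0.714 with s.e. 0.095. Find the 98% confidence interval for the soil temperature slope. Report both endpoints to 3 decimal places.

(0.491, 0.937)

df = n − 2 = 181 − 2 = 179.
t* = t_{0.01, 179} = 2.34736.
Margin = t* × SE = 2.34736 × 0.095 = 0.22300.
CI: 0.714 ± 0.22300 → (0.491, 0.937).
With 98% confidence, each one-unit increase in soil temperature is associated with a change of between 0.491 and 0.937 µmol m⁻² s⁻¹ in CO₂ flux.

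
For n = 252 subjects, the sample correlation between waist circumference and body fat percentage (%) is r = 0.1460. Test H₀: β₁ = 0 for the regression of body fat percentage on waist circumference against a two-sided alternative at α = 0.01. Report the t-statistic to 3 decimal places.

t = 2.333

t = r·√(n − 2)/√(1 − r²) = 0.1460·√250/√0.978684 = 2.333.
df = n − 2 = 250.
Two-sided p ≈ 0.0204, which is ≥ 0.01, so fail to reject H₀.
The data do not give significant evidence of a linear association between waist circumference and body fat percentage.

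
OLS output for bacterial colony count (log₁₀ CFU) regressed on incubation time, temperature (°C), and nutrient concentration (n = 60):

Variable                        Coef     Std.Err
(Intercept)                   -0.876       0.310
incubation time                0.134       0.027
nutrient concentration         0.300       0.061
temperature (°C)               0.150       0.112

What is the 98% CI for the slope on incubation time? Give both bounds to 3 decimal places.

Read off: b = 0.134, SE = 0.027 for incubation time.
df = n − k − 1 = 60 − 3 − 1 = 56.
t* = t_{0.01, 56} = 2.394801.
Margin = t* × SE = 2.394801 × 0.027 = 0.06466.
CI: 0.134 ± 0.06466 → (0.069, 0.199).

(0.069, 0.199)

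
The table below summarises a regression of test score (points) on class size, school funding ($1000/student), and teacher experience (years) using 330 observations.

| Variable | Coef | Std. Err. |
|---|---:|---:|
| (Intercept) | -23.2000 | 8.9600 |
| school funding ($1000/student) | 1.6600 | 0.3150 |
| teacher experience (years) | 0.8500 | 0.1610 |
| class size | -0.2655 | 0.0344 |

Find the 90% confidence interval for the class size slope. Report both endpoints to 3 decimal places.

Read off: b = -0.2655, SE = 0.0344 for class size.
df = n − k − 1 = 330 − 3 − 1 = 326.
t* = t_{0.05, 326} = 1.649541.
Margin = t* × SE = 1.649541 × 0.0344 = 0.05674.
CI: -0.2655 ± 0.05674 → (-0.322, -0.209).

(-0.322, -0.209)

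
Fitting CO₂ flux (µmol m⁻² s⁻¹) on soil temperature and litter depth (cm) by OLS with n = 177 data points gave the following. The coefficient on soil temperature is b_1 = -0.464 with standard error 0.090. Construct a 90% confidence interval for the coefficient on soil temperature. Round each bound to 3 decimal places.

(-0.613, -0.315)

df = n − k − 1 = 177 − 2 − 1 = 174.
t* = t_{0.05, 174} = 1.653658.
Margin = t* × SE = 1.653658 × 0.090 = 0.14883.
CI: -0.464 ± 0.14883 → (-0.613, -0.315).
With 90% confidence, each one-unit increase in soil temperature is associated with a change of between -0.613 and -0.315 µmol m⁻² s⁻¹ in CO₂ flux, holding the other predictors fixed.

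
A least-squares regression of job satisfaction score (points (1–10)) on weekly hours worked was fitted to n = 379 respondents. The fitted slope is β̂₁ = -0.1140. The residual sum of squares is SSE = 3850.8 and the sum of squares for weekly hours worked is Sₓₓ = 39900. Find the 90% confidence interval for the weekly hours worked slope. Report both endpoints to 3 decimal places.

MSE = SSE/(n − 2) = 3850.8/377 = 10.2143.
SE(β̂₁) = √(MSE/Sₓₓ) = √(10.2143/39900) = 0.0159999.
df = n − 2 = 377.
t* = t_{0.05, 377} = 1.648905.
Margin = t* × SE = 1.648905 × 0.0159999 = 0.02638.
CI: -0.1140 ± 0.02638 → (-0.140, -0.088).
With 90% confidence, each one-unit increase in weekly hours worked is associated with a change of between -0.140 and -0.088 points (1–10) in job satisfaction score.

(-0.140, -0.088)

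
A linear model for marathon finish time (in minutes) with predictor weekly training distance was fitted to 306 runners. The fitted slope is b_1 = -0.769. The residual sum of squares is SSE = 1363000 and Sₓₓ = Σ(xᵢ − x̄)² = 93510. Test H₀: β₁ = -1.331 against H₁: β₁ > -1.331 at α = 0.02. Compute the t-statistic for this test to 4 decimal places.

t = 2.5666

MSE = SSE/(n − 2) = 1363000/304 = 4483.55.
SE(b_1) = √(MSE/Sₓₓ) = √(4483.55/93510) = 0.218969.
t = (-0.769 − (-1.331)) / 0.218969 = 2.5666.
df = n − 2 = 304.
One-sided p ≈ 0.0054, which is < 0.02, so reject H₀.
There is evidence that the true slope on weekly training distance exceeds -1.331 minutes per unit.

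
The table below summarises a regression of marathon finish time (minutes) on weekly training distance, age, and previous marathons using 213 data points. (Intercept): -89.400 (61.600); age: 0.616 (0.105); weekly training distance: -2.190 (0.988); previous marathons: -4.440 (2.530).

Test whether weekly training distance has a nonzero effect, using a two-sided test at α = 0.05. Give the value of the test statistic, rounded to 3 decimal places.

Read off: b = -2.190, SE = 0.988 for weekly training distance.
H₀: β₁ = 0 vs H₁: β₁ ≠ 0.
t = -2.190 / 0.988 = -2.217.
df = n − k − 1 = 213 − 3 − 1 = 209.
Two-sided p ≈ 0.0277, which is < 0.05, so reject H₀.
There is evidence that weekly training distance is associated with marathon finish time, holding the other predictors fixed.

t = -2.217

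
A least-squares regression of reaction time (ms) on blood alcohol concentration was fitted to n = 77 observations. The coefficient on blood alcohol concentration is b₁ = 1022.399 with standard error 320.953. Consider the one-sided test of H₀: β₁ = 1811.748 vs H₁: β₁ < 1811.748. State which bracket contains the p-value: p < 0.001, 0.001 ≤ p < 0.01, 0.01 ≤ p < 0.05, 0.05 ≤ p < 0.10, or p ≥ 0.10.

t = (1022.399 − 1811.748) / 320.953 = -2.459.
df = n − 2 = 77 − 2 = 75.
One-sided p = P(T_{75} < t) ≈ 0.0081.
So 0.001 ≤ p < 0.01.

0.001 ≤ p < 0.01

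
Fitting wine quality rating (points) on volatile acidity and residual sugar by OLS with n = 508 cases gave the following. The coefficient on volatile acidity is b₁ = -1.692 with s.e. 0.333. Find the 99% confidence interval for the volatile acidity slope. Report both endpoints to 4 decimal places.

(-2.5530, -0.8310)

df = n − k − 1 = 508 − 2 − 1 = 505.
t* = t_{0.005, 505} = 2.5856.
Margin = t* × SE = 2.5856 × 0.333 = 0.861005.
CI: -1.692 ± 0.861005 → (-2.5530, -0.8310).
With 99% confidence, each one-unit increase in volatile acidity is associated with a change of between -2.5530 and -0.8310 points in wine quality rating, holding the other predictors fixed.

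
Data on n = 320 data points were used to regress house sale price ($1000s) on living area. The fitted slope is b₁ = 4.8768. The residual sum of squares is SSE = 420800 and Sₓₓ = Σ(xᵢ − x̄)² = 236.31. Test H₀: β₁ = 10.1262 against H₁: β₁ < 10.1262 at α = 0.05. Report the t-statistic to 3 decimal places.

MSE = SSE/(n − 2) = 420800/318 = 1323.27.
SE(b₁) = √(MSE/Sₓₓ) = √(1323.27/236.31) = 2.36637.
t = (4.8768 − 10.1262) / 2.36637 = -2.218.
df = n − 2 = 318.
One-sided p ≈ 0.0136, which is < 0.05, so reject H₀.
There is evidence that the true slope on living area is below 10.1262 $1000s per unit.

t = -2.218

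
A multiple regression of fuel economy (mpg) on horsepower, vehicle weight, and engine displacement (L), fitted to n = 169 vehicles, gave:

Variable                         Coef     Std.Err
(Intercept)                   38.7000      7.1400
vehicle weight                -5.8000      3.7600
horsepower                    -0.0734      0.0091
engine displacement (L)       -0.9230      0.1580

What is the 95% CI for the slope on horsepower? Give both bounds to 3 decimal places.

Read off: b = -0.0734, SE = 0.0091 for horsepower.
df = n − k − 1 = 169 − 3 − 1 = 165.
t* = t_{0.025, 165} = 1.974446.
Margin = t* × SE = 1.974446 × 0.0091 = 0.01797.
CI: -0.0734 ± 0.01797 → (-0.091, -0.055).

(-0.091, -0.055)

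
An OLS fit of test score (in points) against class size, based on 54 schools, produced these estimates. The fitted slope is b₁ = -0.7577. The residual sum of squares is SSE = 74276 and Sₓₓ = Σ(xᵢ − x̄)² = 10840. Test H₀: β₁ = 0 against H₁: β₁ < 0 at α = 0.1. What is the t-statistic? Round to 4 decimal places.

t = -2.0873

MSE = SSE/(n − 2) = 74276/52 = 1428.38.
SE(b₁) = √(MSE/Sₓₓ) = √(1428.38/10840) = 0.363001.
t = -0.7577 / 0.363001 = -2.0873.
df = n − 2 = 52.
One-sided p ≈ 0.0209, which is < 0.1, so reject H₀.
There is evidence that the true slope on class size is negative.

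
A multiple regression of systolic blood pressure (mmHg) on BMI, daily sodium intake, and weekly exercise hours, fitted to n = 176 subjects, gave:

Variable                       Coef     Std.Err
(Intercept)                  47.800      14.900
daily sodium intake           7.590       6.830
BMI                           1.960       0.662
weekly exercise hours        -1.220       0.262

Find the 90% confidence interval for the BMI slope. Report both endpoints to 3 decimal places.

Read off: b = 1.960, SE = 0.662 for BMI.
df = n − k − 1 = 176 − 3 − 1 = 172.
t* = t_{0.05, 172} = 1.653761.
Margin = t* × SE = 1.653761 × 0.662 = 1.09479.
CI: 1.960 ± 1.09479 → (0.865, 3.055).

(0.865, 3.055)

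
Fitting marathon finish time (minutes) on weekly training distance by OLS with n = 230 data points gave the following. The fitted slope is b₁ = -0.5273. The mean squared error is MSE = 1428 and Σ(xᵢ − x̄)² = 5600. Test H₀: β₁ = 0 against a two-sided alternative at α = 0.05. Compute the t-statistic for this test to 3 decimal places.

t = -1.044

SE(b₁) = √(MSE/Sₓₓ) = √(1428/5600) = 0.504975.
t = -0.5273 / 0.504975 = -1.044.
df = n − 2 = 228.
Two-sided p ≈ 0.2975, which is ≥ 0.05, so fail to reject H₀.
The data do not give significant evidence of an association between weekly training distance and marathon finish time.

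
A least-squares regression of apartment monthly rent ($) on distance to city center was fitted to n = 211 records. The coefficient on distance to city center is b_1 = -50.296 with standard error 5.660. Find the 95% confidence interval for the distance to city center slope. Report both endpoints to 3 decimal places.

df = n − 2 = 211 − 2 = 209.
t* = t_{0.025, 209} = 1.971379.
Margin = t* × SE = 1.971379 × 5.660 = 11.15801.
CI: -50.296 ± 11.15801 → (-61.454, -39.138).
With 95% confidence, each one-unit increase in distance to city center is associated with a change of between -61.454 and -39.138 $ in apartment monthly rent.

(-61.454, -39.138)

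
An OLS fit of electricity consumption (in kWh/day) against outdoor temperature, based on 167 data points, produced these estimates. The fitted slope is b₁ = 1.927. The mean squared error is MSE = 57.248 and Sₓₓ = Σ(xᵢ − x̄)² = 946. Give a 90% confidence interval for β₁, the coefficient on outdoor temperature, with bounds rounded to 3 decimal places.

(1.520, 2.334)

SE(b₁) = √(MSE/Sₓₓ) = √(57.248/946) = 0.246.
df = n − 2 = 165.
t* = t_{0.05, 165} = 1.654141.
Margin = t* × SE = 1.654141 × 0.246 = 0.40692.
CI: 1.927 ± 0.40692 → (1.520, 2.334).
With 90% confidence, each one-unit increase in outdoor temperature is associated with a change of between 1.520 and 2.334 kWh/day in electricity consumption.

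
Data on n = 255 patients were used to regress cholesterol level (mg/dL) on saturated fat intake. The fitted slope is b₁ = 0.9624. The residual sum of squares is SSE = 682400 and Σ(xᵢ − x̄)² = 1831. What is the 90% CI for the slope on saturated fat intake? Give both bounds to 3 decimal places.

MSE = SSE/(n − 2) = 682400/253 = 2697.23.
SE(b₁) = √(MSE/Sₓₓ) = √(2697.23/1831) = 1.21371.
df = n − 2 = 253.
t* = t_{0.05, 253} = 1.650899.
Margin = t* × SE = 1.650899 × 1.21371 = 2.00371.
CI: 0.9624 ± 2.00371 → (-1.041, 2.966).
With 90% confidence, each one-unit increase in saturated fat intake is associated with a change of between -1.041 and 2.966 mg/dL in cholesterol level.

(-1.041, 2.966)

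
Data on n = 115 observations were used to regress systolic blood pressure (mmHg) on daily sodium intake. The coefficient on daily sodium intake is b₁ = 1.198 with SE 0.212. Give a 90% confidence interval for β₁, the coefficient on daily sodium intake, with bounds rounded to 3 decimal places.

(0.846, 1.550)

df = n − 2 = 115 − 2 = 113.
t* = t_{0.05, 113} = 1.65845.
Margin = t* × SE = 1.65845 × 0.212 = 0.35159.
CI: 1.198 ± 0.35159 → (0.846, 1.550).
With 90% confidence, each one-unit increase in daily sodium intake is associated with a change of between 0.846 and 1.550 mmHg in systolic blood pressure.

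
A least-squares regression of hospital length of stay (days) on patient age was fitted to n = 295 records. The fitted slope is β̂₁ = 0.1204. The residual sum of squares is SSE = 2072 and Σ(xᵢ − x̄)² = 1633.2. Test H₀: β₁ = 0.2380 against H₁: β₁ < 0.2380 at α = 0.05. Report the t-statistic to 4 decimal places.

MSE = SSE/(n − 2) = 2072/293 = 7.07167.
SE(β̂₁) = √(MSE/Sₓₓ) = √(7.07167/1633.2) = 0.0658023.
t = (0.1204 − 0.2380) / 0.0658023 = -1.7872.
df = n − 2 = 293.
One-sided p ≈ 0.0375, which is < 0.05, so reject H₀.
There is evidence that the true slope on patient age is below 0.2380 days per unit.

t = -1.7872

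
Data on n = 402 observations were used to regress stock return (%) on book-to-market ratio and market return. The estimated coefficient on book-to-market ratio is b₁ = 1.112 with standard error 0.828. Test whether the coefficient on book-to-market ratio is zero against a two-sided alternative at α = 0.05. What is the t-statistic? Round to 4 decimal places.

H₀: β₁ = 0 vs H₁: β₁ ≠ 0.
t = (b₁ − β₁⁰)/SE = 1.112 / 0.828 = 1.3430.
df = n − k − 1 = 402 − 2 − 1 = 399.
Two-sided p ≈ 0.1800, which is ≥ 0.05, so fail to reject H₀.
The data do not give significant evidence of an association between book-to-market ratio and stock return, after adjusting for the other predictors.

t = 1.3430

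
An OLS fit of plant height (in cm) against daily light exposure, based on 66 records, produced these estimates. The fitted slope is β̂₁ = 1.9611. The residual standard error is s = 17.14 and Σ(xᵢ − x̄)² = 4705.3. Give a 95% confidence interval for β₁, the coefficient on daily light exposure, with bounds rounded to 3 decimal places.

SE(β̂₁) = s/√Sₓₓ = 17.14/√4705.3 = 0.249872.
df = n − 2 = 64.
t* = t_{0.025, 64} = 1.99773.
Margin = t* × SE = 1.99773 × 0.249872 = 0.49918.
CI: 1.9611 ± 0.49918 → (1.462, 2.460).
With 95% confidence, each one-unit increase in daily light exposure is associated with a change of between 1.462 and 2.460 cm in plant height.

(1.462, 2.460)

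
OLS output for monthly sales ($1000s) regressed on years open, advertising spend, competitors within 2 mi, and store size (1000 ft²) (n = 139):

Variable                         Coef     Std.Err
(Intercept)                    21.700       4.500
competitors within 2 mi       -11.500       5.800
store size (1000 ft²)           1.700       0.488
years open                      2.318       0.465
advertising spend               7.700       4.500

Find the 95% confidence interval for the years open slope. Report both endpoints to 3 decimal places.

(1.398, 3.238)

Read off: b = 2.318, SE = 0.465 for years open.
df = n − k − 1 = 139 − 4 − 1 = 134.
t* = t_{0.025, 134} = 1.977826.
Margin = t* × SE = 1.977826 × 0.465 = 0.91969.
CI: 2.318 ± 0.91969 → (1.398, 3.238).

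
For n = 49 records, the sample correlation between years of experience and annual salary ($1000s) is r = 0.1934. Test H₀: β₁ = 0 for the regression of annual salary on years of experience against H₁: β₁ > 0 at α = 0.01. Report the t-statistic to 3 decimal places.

t = r·√(n − 2)/√(1 − r²) = 0.1934·√47/√0.962596 = 1.351.
df = n − 2 = 47.
One-sided p ≈ 0.0915, which is ≥ 0.01, so fail to reject H₀.
The data do not give significant evidence of a linear association between years of experience and annual salary.

t = 1.351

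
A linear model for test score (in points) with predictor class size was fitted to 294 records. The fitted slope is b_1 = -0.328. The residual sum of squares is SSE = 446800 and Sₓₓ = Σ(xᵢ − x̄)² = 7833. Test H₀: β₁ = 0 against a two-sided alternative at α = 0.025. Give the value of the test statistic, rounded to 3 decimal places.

t = -0.742

MSE = SSE/(n − 2) = 446800/292 = 1530.14.
SE(b_1) = √(MSE/Sₓₓ) = √(1530.14/7833) = 0.441978.
t = -0.328 / 0.441978 = -0.742.
df = n − 2 = 292.
Two-sided p ≈ 0.4586, which is ≥ 0.025, so fail to reject H₀.
The data do not give significant evidence of an association between class size and test score.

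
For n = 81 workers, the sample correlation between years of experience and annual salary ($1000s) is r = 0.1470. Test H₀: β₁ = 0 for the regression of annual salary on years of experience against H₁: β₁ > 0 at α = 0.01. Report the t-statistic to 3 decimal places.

t = 1.321

t = r·√(n − 2)/√(1 − r²) = 0.1470·√79/√0.978391 = 1.321.
df = n − 2 = 79.
One-sided p ≈ 0.0952, which is ≥ 0.01, so fail to reject H₀.
The data do not give significant evidence of a linear association between years of experience and annual salary.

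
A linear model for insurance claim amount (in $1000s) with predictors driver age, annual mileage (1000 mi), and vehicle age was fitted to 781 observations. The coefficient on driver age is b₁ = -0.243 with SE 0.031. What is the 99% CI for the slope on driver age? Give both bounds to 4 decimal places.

(-0.3230, -0.1630)

df = n − k − 1 = 781 − 3 − 1 = 777.
t* = t_{0.005, 777} = 2.582172.
Margin = t* × SE = 2.582172 × 0.031 = 0.080047.
CI: -0.243 ± 0.080047 → (-0.3230, -0.1630).
With 99% confidence, each one-unit increase in driver age is associated with a change of between -0.3230 and -0.1630 $1000s in insurance claim amount, holding the other predictors fixed.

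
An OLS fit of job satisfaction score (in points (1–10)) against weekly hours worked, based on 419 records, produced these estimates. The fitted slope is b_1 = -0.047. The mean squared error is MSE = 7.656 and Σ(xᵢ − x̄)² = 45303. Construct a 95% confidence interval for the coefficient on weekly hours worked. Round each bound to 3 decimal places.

(-0.073, -0.021)

SE(b_1) = √(MSE/Sₓₓ) = √(7.656/45303) = 0.0129998.
df = n − 2 = 417.
t* = t_{0.025, 417} = 1.965669.
Margin = t* × SE = 1.965669 × 0.0129998 = 0.02555.
CI: -0.047 ± 0.02555 → (-0.073, -0.021).
With 95% confidence, each one-unit increase in weekly hours worked is associated with a change of between -0.073 and -0.021 points (1–10) in job satisfaction score.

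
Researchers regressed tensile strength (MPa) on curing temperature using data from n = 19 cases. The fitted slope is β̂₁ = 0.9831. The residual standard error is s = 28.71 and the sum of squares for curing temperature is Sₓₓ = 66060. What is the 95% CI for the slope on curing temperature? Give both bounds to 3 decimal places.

SE(β̂₁) = s/√Sₓₓ = 28.71/√66060 = 0.111703.
df = n − 2 = 17.
t* = t_{0.025, 17} = 2.109816.
Margin = t* × SE = 2.109816 × 0.111703 = 0.23567.
CI: 0.9831 ± 0.23567 → (0.747, 1.219).
With 95% confidence, each one-unit increase in curing temperature is associated with a change of between 0.747 and 1.219 MPa in tensile strength.

(0.747, 1.219)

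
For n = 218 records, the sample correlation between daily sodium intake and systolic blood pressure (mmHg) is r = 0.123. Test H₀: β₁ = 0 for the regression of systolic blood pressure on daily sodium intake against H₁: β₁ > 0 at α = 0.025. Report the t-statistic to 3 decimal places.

t = 1.822

t = r·√(n − 2)/√(1 − r²) = 0.123·√216/√0.984871 = 1.822.
df = n − 2 = 216.
One-sided p ≈ 0.0350, which is ≥ 0.025, so fail to reject H₀.
The data do not give significant evidence of a linear association between daily sodium intake and systolic blood pressure.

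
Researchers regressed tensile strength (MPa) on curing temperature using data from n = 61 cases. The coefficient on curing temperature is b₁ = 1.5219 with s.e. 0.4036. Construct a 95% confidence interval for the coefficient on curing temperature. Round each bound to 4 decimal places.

(0.7143, 2.3295)

df = n − 2 = 61 − 2 = 59.
t* = t_{0.025, 59} = 2.000995.
Margin = t* × SE = 2.000995 × 0.4036 = 0.807602.
CI: 1.5219 ± 0.807602 → (0.7143, 2.3295).
With 95% confidence, each one-unit increase in curing temperature is associated with a change of between 0.7143 and 2.3295 MPa in tensile strength.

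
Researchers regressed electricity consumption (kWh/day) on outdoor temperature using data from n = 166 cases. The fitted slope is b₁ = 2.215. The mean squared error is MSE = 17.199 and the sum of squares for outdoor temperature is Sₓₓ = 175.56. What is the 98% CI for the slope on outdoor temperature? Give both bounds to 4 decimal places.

(1.4797, 2.9503)

SE(b₁) = √(MSE/Sₓₓ) = √(17.199/175.56) = 0.312996.
df = n − 2 = 164.
t* = t_{0.01, 164} = 2.3493.
Margin = t* × SE = 2.3493 × 0.312996 = 0.735322.
CI: 2.215 ± 0.735322 → (1.4797, 2.9503).
With 98% confidence, each one-unit increase in outdoor temperature is associated with a change of between 1.4797 and 2.9503 kWh/day in electricity consumption.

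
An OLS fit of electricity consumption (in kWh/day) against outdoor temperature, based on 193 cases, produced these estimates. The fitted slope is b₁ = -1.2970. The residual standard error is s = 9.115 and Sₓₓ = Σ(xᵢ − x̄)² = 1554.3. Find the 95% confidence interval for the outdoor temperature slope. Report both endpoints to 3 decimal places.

SE(b₁) = s/√Sₓₓ = 9.115/√1554.3 = 0.231201.
df = n − 2 = 191.
t* = t_{0.025, 191} = 1.972462.
Margin = t* × SE = 1.972462 × 0.231201 = 0.45603.
CI: -1.2970 ± 0.45603 → (-1.753, -0.841).
With 95% confidence, each one-unit increase in outdoor temperature is associated with a change of between -1.753 and -0.841 kWh/day in electricity consumption.

(-1.753, -0.841)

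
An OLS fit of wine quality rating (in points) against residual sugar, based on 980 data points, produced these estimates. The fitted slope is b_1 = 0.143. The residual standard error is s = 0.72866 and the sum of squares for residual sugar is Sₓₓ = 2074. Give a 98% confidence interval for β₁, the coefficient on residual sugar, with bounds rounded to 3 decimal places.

SE(b_1) = s/√Sₓₓ = 0.72866/√2074 = 0.016.
df = n − 2 = 978.
t* = t_{0.01, 978} = 2.330167.
Margin = t* × SE = 2.330167 × 0.016 = 0.03728.
CI: 0.143 ± 0.03728 → (0.106, 0.180).
With 98% confidence, each one-unit increase in residual sugar is associated with a change of between 0.106 and 0.180 points in wine quality rating.

(0.106, 0.180)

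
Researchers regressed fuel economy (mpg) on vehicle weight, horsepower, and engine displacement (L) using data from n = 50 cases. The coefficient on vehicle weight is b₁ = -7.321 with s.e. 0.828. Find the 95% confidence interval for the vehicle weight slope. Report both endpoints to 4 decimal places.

df = n − k − 1 = 50 − 3 − 1 = 46.
t* = t_{0.025, 46} = 2.012896.
Margin = t* × SE = 2.012896 × 0.828 = 1.666678.
CI: -7.321 ± 1.666678 → (-8.9877, -5.6543).
With 95% confidence, each one-unit increase in vehicle weight is associated with a change of between -8.9877 and -5.6543 mpg in fuel economy, holding the other predictors fixed.

(-8.9877, -5.6543)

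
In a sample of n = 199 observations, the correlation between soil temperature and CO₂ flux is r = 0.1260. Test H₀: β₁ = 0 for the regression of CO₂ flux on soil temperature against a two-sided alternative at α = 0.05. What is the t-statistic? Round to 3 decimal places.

t = r·√(n − 2)/√(1 − r²) = 0.1260·√197/√0.984124 = 1.783.
df = n − 2 = 197.
Two-sided p ≈ 0.0762, which is ≥ 0.05, so fail to reject H₀.
The data do not give significant evidence of a linear association between soil temperature and CO₂ flux.

t = 1.783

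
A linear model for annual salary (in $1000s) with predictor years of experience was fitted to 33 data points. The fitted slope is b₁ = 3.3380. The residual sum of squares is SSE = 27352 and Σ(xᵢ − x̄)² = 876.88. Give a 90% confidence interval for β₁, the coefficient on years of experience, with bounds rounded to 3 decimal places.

MSE = SSE/(n − 2) = 27352/31 = 882.323.
SE(b₁) = √(MSE/Sₓₓ) = √(882.323/876.88) = 1.0031.
df = n − 2 = 31.
t* = t_{0.05, 31} = 1.695519.
Margin = t* × SE = 1.695519 × 1.0031 = 1.70077.
CI: 3.3380 ± 1.70077 → (1.637, 5.039).
With 90% confidence, each one-unit increase in years of experience is associated with a change of between 1.637 and 5.039 $1000s in annual salary.

(1.637, 5.039)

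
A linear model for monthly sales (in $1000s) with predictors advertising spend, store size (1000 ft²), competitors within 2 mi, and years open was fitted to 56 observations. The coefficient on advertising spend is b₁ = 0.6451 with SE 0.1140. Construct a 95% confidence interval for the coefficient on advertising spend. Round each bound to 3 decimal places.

(0.416, 0.874)

df = n − k − 1 = 56 − 4 − 1 = 51.
t* = t_{0.025, 51} = 2.007584.
Margin = t* × SE = 2.007584 × 0.1140 = 0.22886.
CI: 0.6451 ± 0.22886 → (0.416, 0.874).
With 95% confidence, each one-unit increase in advertising spend is associated with a change of between 0.416 and 0.874 $1000s in monthly sales, holding the other predictors fixed.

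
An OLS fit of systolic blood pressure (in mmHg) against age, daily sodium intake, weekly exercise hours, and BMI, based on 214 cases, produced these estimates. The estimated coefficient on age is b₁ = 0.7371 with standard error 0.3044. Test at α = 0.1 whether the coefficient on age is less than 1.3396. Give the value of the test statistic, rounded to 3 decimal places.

t = -1.979

H₀: β₁ = 1.3396 vs H₁: β₁ < 1.3396.
t = (b₁ − β₁⁰)/SE = (0.7371 − 1.3396) / 0.3044 = -1.979.
df = n − k − 1 = 214 − 4 − 1 = 209.
One-sided p ≈ 0.0245, which is < 0.1, so reject H₀.
There is evidence that the true slope on age is below 1.3396 mmHg per unit, holding the other predictors fixed.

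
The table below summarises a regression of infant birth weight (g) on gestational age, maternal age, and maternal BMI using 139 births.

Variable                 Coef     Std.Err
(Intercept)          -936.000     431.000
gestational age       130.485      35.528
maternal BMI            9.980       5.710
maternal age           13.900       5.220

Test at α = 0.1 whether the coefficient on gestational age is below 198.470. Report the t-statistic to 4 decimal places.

t = -1.9136

Read off: b = 130.485, SE = 35.528 for gestational age.
H₀: β₁ = 198.470 vs H₁: β₁ < 198.470.
t = (130.485 − 198.470) / 35.528 = -1.9136.
df = n − k − 1 = 139 − 3 − 1 = 135.
One-sided p ≈ 0.0289, which is < 0.1, so reject H₀.
There is evidence that the true slope on gestational age is below 198.470 g per unit, holding the other predictors fixed.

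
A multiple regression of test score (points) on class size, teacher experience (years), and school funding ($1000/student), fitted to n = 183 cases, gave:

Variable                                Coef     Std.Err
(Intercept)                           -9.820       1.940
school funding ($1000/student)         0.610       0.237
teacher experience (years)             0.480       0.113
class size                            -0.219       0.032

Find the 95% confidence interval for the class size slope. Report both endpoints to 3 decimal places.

Read off: b = -0.219, SE = 0.032 for class size.
df = n − k − 1 = 183 − 3 − 1 = 179.
t* = t_{0.025, 179} = 1.973305.
Margin = t* × SE = 1.973305 × 0.032 = 0.06315.
CI: -0.219 ± 0.06315 → (-0.282, -0.156).

(-0.282, -0.156)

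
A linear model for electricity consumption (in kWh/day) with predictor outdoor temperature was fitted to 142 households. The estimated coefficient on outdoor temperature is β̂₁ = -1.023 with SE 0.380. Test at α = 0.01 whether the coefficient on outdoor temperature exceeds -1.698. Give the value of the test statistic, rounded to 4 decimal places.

H₀: β₁ = -1.698 vs H₁: β₁ > -1.698.
t = (β̂₁ − β₁⁰)/SE = (-1.023 − (-1.698)) / 0.380 = 1.7763.
df = n − 2 = 142 − 2 = 140.
One-sided p ≈ 0.0389, which is ≥ 0.01, so fail to reject H₀.
The data do not give significant evidence that the true slope on outdoor temperature exceeds -1.698 kWh/day per unit.

t = 1.7763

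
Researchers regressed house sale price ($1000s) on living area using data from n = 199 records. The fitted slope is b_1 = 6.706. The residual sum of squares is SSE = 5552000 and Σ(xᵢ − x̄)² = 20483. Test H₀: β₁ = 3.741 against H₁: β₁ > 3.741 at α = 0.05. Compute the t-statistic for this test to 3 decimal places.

t = 2.528

MSE = SSE/(n − 2) = 5552000/197 = 28182.7.
SE(b_1) = √(MSE/Sₓₓ) = √(28182.7/20483) = 1.17299.
t = (6.706 − 3.741) / 1.17299 = 2.528.
df = n − 2 = 197.
One-sided p ≈ 0.0061, which is < 0.05, so reject H₀.
There is evidence that the true slope on living area exceeds 3.741 $1000s per unit.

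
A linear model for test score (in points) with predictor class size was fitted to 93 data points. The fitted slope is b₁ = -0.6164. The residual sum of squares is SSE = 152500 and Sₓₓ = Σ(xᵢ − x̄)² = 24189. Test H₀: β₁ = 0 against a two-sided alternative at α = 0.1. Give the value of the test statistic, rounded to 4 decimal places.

MSE = SSE/(n − 2) = 152500/91 = 1675.82.
SE(b₁) = √(MSE/Sₓₓ) = √(1675.82/24189) = 0.263212.
t = -0.6164 / 0.263212 = -2.3418.
df = n − 2 = 91.
Two-sided p ≈ 0.0214, which is < 0.1, so reject H₀.
There is evidence that class size is associated with test score.

t = -2.3418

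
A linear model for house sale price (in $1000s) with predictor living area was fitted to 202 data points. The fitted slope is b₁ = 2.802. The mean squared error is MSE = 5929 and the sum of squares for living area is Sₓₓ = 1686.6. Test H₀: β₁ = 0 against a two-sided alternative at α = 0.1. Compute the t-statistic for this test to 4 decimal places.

SE(b₁) = √(MSE/Sₓₓ) = √(5929/1686.6) = 1.87493.
t = 2.802 / 1.87493 = 1.4945.
df = n − 2 = 200.
Two-sided p ≈ 0.1366, which is ≥ 0.1, so fail to reject H₀.
The data do not give significant evidence of an association between living area and house sale price.

t = 1.4945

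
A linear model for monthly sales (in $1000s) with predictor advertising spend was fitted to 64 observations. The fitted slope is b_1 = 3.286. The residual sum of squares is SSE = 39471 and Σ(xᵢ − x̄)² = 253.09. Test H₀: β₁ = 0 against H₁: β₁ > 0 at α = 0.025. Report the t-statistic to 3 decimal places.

t = 2.072

MSE = SSE/(n − 2) = 39471/62 = 636.629.
SE(b_1) = √(MSE/Sₓₓ) = √(636.629/253.09) = 1.58601.
t = 3.286 / 1.58601 = 2.072.
df = n − 2 = 62.
One-sided p ≈ 0.0212, which is < 0.025, so reject H₀.
There is evidence that the true slope on advertising spend is positive.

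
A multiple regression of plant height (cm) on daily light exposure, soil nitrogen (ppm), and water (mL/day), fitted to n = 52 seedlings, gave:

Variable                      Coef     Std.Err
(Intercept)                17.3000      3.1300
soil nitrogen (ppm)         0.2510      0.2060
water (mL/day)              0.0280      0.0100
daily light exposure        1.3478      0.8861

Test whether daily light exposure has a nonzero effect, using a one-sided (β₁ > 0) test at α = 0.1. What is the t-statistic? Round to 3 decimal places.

t = 1.521

Read off: b = 1.3478, SE = 0.8861 for daily light exposure.
H₀: β₁ = 0 vs H₁: β₁ > 0.
t = 1.3478 / 0.8861 = 1.521.
df = n − k − 1 = 52 − 3 − 1 = 48.
One-sided p ≈ 0.0674, which is < 0.1, so reject H₀.
There is evidence that the true slope on daily light exposure is positive, holding the other predictors fixed.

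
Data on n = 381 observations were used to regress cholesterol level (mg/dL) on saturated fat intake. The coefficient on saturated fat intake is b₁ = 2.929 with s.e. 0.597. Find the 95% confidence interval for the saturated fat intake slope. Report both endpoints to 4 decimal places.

df = n − 2 = 381 − 2 = 379.
t* = t_{0.025, 379} = 1.966243.
Margin = t* × SE = 1.966243 × 0.597 = 1.173847.
CI: 2.929 ± 1.173847 → (1.7552, 4.1028).
With 95% confidence, each one-unit increase in saturated fat intake is associated with a change of between 1.7552 and 4.1028 mg/dL in cholesterol level.

(1.7552, 4.1028)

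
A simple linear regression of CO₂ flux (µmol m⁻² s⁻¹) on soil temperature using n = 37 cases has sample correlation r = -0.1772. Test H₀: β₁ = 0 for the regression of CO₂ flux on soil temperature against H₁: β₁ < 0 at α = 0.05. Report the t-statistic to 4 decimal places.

t = r·√(n − 2)/√(1 − r²) = -0.1772·√35/√0.9686 = -1.0652.
df = n − 2 = 35.
One-sided p ≈ 0.1470, which is ≥ 0.05, so fail to reject H₀.
The data do not give significant evidence of a linear association between soil temperature and CO₂ flux.

t = -1.0652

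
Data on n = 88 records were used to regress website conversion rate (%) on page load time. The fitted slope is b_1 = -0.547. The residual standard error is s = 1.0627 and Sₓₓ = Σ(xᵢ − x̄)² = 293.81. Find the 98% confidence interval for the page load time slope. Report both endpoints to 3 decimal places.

(-0.694, -0.400)

SE(b_1) = s/√Sₓₓ = 1.0627/√293.81 = 0.061998.
df = n − 2 = 86.
t* = t_{0.01, 86} = 2.370493.
Margin = t* × SE = 2.370493 × 0.061998 = 0.14697.
CI: -0.547 ± 0.14697 → (-0.694, -0.400).
With 98% confidence, each one-unit increase in page load time is associated with a change of between -0.694 and -0.400 % in website conversion rate.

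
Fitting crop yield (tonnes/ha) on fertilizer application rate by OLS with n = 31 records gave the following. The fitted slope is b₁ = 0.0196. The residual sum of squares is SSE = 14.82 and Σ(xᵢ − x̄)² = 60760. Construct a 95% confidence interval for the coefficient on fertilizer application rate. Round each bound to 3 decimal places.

(0.014, 0.026)

MSE = SSE/(n − 2) = 14.82/29 = 0.511034.
SE(b₁) = √(MSE/Sₓₓ) = √(0.511034/60760) = 0.00290012.
df = n − 2 = 29.
t* = t_{0.025, 29} = 2.04523.
Margin = t* × SE = 2.04523 × 0.00290012 = 0.00593.
CI: 0.0196 ± 0.00593 → (0.014, 0.026).
With 95% confidence, each one-unit increase in fertilizer application rate is associated with a change of between 0.014 and 0.026 tonnes/ha in crop yield.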